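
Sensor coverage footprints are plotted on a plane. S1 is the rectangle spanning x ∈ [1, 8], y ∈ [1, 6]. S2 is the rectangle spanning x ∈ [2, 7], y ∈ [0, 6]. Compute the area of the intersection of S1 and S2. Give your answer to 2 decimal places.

|S1∩S2|: x∈[2,7], y∈[1,6] → 5·5 = 25.

25.00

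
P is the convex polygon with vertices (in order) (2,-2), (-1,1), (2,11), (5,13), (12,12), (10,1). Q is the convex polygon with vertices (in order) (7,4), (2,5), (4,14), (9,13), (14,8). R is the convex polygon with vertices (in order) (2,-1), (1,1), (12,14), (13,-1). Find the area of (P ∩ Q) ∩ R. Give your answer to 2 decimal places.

The region (P ∩ Q) ∩ R is the polygon with vertices (11.692,10.308), (10.957,6.261), (7,4), (4.04,4.592), (10.167,11.833).
By the shoelace formula its area is 28.10.

28.10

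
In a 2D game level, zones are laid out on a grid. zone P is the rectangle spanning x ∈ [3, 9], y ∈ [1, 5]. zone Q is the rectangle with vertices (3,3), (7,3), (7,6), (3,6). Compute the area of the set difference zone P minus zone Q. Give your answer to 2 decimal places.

16.00

|zone P∩zone Q|: x∈[3,7], y∈[3,5] → 4·2 = 8.
|zone P| = 24.
|zone P ∖ zone Q| = |zone P| − |zone P∩zone Q| = 24 − 8 = 16.00.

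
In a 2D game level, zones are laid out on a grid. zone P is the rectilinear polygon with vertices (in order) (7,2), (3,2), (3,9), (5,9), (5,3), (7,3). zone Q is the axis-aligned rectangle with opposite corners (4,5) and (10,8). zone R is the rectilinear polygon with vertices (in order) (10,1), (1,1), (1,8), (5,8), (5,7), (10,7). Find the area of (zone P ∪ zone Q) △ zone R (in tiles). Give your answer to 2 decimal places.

|zone P ∪ zone Q| = 31.
|(zone P ∪ zone Q) ∩ zone R| = 24.
|(zone P ∪ zone Q) △ zone R| = 31 + 58 − 48 = 41.00.

41.00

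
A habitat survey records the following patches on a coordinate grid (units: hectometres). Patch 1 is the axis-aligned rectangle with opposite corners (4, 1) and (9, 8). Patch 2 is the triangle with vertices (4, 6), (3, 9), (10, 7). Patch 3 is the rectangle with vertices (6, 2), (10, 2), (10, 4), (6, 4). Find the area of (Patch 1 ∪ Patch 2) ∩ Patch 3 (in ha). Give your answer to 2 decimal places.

The region (Patch 1 ∪ Patch 2) ∩ Patch 3 is the polygon with vertices (9,2), (6,2), (6,4), (9,4).
By the shoelace formula its area is 6.00.

6.00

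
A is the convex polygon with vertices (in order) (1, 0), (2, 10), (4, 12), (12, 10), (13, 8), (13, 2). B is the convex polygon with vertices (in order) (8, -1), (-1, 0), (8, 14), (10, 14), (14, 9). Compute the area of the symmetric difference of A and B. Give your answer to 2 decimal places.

56.82

|A| = 112, |B| = 117.5, |A∩B| = 86.342.
|A △ B| = |A| + |B| − 2·|A∩B| = 112 + 117.5 − 172.684 = 56.82.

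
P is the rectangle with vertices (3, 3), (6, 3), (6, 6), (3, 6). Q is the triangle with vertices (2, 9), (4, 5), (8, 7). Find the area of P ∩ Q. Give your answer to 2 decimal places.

The intersection is the polygon with vertices (6,6), (4,5), (3.5,6).
By the shoelace formula its area is 1.25.

1.25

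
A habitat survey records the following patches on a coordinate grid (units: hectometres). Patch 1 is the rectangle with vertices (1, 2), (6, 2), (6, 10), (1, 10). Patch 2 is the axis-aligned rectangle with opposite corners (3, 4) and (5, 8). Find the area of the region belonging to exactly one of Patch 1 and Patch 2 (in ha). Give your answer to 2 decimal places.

|Patch 1∩Patch 2|: x∈[3,5], y∈[4,8] → 2·4 = 8.
|Patch 1 △ Patch 2| = |Patch 1| + |Patch 2| − 2·|Patch 1∩Patch 2| = 40 + 8 − 16 = 32.00.

32.00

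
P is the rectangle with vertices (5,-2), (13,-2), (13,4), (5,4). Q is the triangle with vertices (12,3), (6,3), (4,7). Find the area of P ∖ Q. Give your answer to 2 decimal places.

|P| = 48, |P∩Q| = 5.25.
|P ∖ Q| = |P| − |P∩Q| = 48 − 5.25 = 42.75.

42.75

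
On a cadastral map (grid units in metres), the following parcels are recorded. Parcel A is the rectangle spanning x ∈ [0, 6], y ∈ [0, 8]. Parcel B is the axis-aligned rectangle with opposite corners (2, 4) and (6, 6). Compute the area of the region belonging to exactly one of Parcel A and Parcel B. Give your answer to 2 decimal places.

40.00

|Parcel A∩Parcel B|: x∈[2,6], y∈[4,6] → 4·2 = 8.
|Parcel A △ Parcel B| = |Parcel A| + |Parcel B| − 2·|Parcel A∩Parcel B| = 48 + 8 − 16 = 40.00.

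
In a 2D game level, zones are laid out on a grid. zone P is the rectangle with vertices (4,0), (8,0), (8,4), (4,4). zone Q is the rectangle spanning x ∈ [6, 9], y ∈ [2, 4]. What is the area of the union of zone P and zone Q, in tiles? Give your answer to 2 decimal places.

18.00

By inclusion–exclusion:
Individual areas: |zone P| = 16, |zone Q| = 6.
|zone P∩zone Q|: x∈[6,8], y∈[2,4] → 2·2 = 4.
|zone P ∪ zone Q| = 22 − 4 = 18.00.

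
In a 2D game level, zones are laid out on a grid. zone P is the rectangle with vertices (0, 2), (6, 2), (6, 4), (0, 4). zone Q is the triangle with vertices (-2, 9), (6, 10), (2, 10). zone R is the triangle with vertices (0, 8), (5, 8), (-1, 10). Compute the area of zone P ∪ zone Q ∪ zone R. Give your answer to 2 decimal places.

By inclusion–exclusion:
Individual areas: |zone P| = 12, |zone Q| = 2, |zone R| = 5.
|zone P∩zone Q| = 0.
|zone P∩zone R| = 0.
|zone Q∩zone R| = 0.2979.
|zone P∩zone Q∩zone R| = 0.
|zone P ∪ zone Q ∪ zone R| = 19 − 0.2979 + 0 = 18.70.

18.70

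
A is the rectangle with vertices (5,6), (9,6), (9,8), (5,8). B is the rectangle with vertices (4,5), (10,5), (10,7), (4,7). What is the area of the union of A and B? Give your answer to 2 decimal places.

16.00

By inclusion–exclusion:
Individual areas: |A| = 8, |B| = 12.
|A∩B|: x∈[5,9], y∈[6,7] → 4·1 = 4.
|A ∪ B| = 20 − 4 = 16.00.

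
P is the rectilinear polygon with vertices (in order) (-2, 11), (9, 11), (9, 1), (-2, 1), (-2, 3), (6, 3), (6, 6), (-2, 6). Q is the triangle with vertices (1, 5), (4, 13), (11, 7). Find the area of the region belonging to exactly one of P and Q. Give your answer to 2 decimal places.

64.02

|P| = 86, |Q| = 37, |P∩Q| = 29.4899.
|P △ Q| = |P| + |Q| − 2·|P∩Q| = 86 + 37 − 58.9798 = 64.02.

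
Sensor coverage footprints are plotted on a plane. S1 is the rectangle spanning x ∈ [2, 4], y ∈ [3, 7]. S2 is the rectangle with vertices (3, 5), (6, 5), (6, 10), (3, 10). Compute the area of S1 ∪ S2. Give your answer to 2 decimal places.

21.00

By inclusion–exclusion:
Individual areas: |S1| = 8, |S2| = 15.
|S1∩S2|: x∈[3,4], y∈[5,7] → 1·2 = 2.
|S1 ∪ S2| = 23 − 2 = 21.00.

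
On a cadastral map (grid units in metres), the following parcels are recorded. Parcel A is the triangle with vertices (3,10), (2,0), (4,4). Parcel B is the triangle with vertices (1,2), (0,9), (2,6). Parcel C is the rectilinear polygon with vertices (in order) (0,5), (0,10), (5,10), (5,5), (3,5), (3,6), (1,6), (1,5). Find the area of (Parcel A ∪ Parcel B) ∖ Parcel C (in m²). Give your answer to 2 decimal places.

7.76

|Parcel A ∪ Parcel B| = 13.5.
|(Parcel A ∪ Parcel B) ∩ Parcel C| = 5.7405.
|(Parcel A ∪ Parcel B) ∖ Parcel C| = 13.5 − 5.7405 = 7.76.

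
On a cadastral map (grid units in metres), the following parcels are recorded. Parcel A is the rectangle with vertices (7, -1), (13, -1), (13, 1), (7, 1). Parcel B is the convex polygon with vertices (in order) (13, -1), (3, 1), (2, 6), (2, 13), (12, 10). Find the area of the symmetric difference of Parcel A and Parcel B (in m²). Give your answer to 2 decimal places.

|Parcel A| = 12, |Parcel B| = 116, |Parcel A∩Parcel B| = 8.2182.
|Parcel A △ Parcel B| = |Parcel A| + |Parcel B| − 2·|Parcel A∩Parcel B| = 12 + 116 − 16.4364 = 111.56.

111.56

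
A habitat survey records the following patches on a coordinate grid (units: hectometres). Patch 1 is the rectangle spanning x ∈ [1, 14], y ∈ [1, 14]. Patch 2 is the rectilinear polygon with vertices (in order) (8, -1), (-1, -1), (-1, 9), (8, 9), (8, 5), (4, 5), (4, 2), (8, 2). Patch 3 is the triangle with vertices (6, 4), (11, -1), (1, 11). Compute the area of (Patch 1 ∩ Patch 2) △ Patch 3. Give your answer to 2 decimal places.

|Patch 1 ∩ Patch 2| = 44.
|(Patch 1 ∩ Patch 2) ∩ Patch 3| = 1.9048.
|(Patch 1 ∩ Patch 2) △ Patch 3| = 44 + 5 − 3.8095 = 45.19.

45.19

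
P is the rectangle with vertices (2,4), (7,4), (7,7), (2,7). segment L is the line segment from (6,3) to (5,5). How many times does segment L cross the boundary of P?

The segment meets the boundary at (5.5,4).

1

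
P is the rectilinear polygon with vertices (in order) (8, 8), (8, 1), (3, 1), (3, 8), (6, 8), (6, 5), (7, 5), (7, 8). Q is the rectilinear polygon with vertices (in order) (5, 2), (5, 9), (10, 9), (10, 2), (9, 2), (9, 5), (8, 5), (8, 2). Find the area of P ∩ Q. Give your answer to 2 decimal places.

15.00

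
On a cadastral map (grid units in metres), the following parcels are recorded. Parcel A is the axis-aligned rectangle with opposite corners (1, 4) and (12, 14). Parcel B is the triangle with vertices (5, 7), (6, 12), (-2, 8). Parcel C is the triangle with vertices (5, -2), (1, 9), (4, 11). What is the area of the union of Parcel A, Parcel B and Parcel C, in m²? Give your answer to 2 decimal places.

118.05

By inclusion–exclusion:
Individual areas: |Parcel A| = 110, |Parcel B| = 18, |Parcel C| = 20.5.
|Parcel A∩Parcel B| = 15.1071.
|Parcel A∩Parcel C| = 15.3392.
|Parcel B∩Parcel C| = 8.1158.
|Parcel A∩Parcel B∩Parcel C| = 8.1158.
|Parcel A ∪ Parcel B ∪ Parcel C| = 148.5 − 38.5621 + 8.1158 = 118.05.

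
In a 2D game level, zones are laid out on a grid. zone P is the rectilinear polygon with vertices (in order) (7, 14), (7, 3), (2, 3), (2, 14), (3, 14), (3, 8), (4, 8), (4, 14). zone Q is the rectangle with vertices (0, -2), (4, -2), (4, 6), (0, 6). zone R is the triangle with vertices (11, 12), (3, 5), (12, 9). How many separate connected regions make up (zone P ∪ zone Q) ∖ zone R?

1

(zone P ∪ zone Q) ∖ zone R is a single connected region.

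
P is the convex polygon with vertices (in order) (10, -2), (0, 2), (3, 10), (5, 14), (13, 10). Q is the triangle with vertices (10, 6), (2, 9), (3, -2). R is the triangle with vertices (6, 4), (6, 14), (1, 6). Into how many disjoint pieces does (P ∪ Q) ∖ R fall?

(P ∪ Q) ∖ R splits into 2 disjoint pieces (area 101.204, area 3.655).

2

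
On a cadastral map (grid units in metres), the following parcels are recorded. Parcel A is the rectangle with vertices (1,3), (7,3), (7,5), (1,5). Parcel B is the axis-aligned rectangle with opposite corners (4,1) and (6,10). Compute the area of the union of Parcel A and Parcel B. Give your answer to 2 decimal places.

By inclusion–exclusion:
Individual areas: |Parcel A| = 12, |Parcel B| = 18.
|Parcel A∩Parcel B|: x∈[4,6], y∈[3,5] → 2·2 = 4.
|Parcel A ∪ Parcel B| = 30 − 4 = 26.00.

26.00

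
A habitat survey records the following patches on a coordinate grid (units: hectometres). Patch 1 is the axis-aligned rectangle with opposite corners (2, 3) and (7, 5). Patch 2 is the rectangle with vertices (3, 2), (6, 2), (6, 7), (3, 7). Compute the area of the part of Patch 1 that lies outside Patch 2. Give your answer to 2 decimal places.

4.00

|Patch 1∩Patch 2|: x∈[3,6], y∈[3,5] → 3·2 = 6.
|Patch 1| = 10.
|Patch 1 ∖ Patch 2| = |Patch 1| − |Patch 1∩Patch 2| = 10 − 6 = 4.00.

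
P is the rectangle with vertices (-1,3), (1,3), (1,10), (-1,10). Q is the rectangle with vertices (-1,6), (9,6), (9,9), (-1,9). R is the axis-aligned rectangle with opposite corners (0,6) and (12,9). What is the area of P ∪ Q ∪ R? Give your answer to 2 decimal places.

47.00

By inclusion–exclusion:
Individual areas: |P| = 14, |Q| = 30, |R| = 36.
|P∩Q|: x∈[-1,1], y∈[6,9] → 2·3 = 6.
|P∩R|: x∈[0,1], y∈[6,9] → 1·3 = 3.
|Q∩R|: x∈[0,9], y∈[6,9] → 9·3 = 27.
|P∩Q∩R| = 3.
|P ∪ Q ∪ R| = 80 − 36 + 3 = 47.00.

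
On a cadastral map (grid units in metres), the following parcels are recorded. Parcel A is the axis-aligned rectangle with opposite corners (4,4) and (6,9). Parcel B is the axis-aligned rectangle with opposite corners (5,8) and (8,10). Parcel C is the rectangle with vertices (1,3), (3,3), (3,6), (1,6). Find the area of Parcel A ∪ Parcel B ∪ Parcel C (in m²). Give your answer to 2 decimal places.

21.00

By inclusion–exclusion:
Individual areas: |Parcel A| = 10, |Parcel B| = 6, |Parcel C| = 6.
|Parcel A∩Parcel B|: x∈[5,6], y∈[8,9] → 1·1 = 1.
|Parcel A∩Parcel C| = 0 (no overlap).
|Parcel B∩Parcel C| = 0 (no overlap).
|Parcel A∩Parcel B∩Parcel C| = 0.
|Parcel A ∪ Parcel B ∪ Parcel C| = 22 − 1 + 0 = 21.00.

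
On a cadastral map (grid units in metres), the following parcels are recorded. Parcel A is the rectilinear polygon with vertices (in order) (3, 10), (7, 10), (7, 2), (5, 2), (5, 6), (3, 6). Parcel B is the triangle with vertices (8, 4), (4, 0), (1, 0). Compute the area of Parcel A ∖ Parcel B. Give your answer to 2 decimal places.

22.79

|Parcel A| = 24, |Parcel A∩Parcel B| = 1.2143.
|Parcel A ∖ Parcel B| = |Parcel A| − |Parcel A∩Parcel B| = 24 − 1.2143 = 22.79.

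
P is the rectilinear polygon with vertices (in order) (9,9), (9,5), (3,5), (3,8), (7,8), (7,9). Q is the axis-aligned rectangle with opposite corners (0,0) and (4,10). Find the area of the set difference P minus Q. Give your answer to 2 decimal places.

17.00

|P| = 20, |P∩Q| = 3.
|P ∖ Q| = |P| − |P∩Q| = 20 − 3 = 17.00.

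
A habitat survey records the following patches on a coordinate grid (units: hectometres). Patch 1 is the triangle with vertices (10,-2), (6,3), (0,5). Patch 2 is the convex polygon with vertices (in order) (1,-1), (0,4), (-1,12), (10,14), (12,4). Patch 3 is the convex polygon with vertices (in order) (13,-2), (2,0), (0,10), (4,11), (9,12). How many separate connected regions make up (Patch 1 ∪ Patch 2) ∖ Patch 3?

(Patch 1 ∪ Patch 2) ∖ Patch 3 splits into 2 disjoint pieces (area 0.1478, area 41.9663).

2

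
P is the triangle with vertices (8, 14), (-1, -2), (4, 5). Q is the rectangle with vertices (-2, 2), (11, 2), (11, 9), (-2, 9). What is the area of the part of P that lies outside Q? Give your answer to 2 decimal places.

|P| = 8.5, |P∩Q| = 5.81.
|P ∖ Q| = |P| − |P∩Q| = 8.5 − 5.81 = 2.69.

2.69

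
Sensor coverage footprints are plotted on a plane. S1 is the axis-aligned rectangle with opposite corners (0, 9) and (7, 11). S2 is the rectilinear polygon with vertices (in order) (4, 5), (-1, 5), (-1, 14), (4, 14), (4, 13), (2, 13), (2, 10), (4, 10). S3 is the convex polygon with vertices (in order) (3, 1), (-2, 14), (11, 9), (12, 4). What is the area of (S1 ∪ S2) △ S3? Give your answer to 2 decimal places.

|S1 ∪ S2| = 47.
|(S1 ∪ S2) ∩ S3| = 33.9615.
|(S1 ∪ S2) △ S3| = 47 + 96 − 67.9231 = 75.08.

75.08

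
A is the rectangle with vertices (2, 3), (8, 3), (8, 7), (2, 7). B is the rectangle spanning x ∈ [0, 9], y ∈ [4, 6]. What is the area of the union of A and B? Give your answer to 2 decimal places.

30.00

By inclusion–exclusion:
Individual areas: |A| = 24, |B| = 18.
|A∩B|: x∈[2,8], y∈[4,6] → 6·2 = 12.
|A ∪ B| = 42 − 12 = 30.00.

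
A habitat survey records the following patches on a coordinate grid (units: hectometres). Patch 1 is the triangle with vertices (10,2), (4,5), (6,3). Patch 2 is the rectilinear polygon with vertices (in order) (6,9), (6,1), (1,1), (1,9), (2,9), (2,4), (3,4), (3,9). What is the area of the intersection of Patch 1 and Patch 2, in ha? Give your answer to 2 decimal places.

1.00

The intersection is the polygon with vertices (4,5), (6,4), (6,3).
By the shoelace formula its area is 1.00.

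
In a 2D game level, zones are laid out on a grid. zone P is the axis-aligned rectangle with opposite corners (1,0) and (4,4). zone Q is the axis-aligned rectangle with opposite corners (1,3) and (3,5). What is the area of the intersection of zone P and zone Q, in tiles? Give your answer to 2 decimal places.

|zone P∩zone Q|: x∈[1,3], y∈[3,4] → 2·1 = 2.

2.00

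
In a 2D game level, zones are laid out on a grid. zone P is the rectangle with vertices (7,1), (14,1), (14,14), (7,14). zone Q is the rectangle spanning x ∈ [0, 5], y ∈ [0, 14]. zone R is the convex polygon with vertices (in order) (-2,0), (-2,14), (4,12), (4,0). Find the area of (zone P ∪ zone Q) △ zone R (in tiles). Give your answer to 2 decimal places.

|zone P ∪ zone Q| = 161.
|(zone P ∪ zone Q) ∩ zone R| = 50.6667.
|(zone P ∪ zone Q) △ zone R| = 161 + 78 − 101.3333 = 137.67.

137.67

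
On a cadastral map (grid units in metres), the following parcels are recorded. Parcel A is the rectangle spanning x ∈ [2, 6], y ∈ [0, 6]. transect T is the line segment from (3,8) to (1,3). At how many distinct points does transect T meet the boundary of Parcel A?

The segment meets the boundary at (2,5.5), (2.2,6).

2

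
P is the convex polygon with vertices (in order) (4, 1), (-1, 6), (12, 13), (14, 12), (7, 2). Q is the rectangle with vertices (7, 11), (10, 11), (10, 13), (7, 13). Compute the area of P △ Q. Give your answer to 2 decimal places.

|P| = 77.5, |Q| = 6, |P∩Q| = 0.7912.
|P △ Q| = |P| + |Q| − 2·|P∩Q| = 77.5 + 6 − 1.5824 = 81.92.

81.92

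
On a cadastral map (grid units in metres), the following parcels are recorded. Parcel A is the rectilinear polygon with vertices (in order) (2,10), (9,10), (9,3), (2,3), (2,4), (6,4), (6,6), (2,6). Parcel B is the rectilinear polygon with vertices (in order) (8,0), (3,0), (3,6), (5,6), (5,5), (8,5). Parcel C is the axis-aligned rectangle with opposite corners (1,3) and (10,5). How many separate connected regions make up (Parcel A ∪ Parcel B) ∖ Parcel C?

(Parcel A ∪ Parcel B) ∖ Parcel C splits into 2 disjoint pieces (area 33, area 15).

2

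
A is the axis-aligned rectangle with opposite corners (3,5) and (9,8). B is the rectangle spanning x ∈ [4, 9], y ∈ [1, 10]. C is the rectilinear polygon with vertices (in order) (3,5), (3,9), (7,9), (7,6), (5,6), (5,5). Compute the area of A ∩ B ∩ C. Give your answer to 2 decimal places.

7.00

The intersection is the polygon with vertices (4,5), (4,8), (7,8), (7,6), (5,6), (5,5).
By the shoelace formula its area is 7.00.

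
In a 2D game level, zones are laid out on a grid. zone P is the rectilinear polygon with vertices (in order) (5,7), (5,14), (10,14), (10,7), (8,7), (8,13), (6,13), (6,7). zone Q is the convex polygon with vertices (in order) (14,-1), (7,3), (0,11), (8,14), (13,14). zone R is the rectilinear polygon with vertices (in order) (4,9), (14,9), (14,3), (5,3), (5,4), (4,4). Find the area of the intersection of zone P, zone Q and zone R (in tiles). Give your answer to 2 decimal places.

6.00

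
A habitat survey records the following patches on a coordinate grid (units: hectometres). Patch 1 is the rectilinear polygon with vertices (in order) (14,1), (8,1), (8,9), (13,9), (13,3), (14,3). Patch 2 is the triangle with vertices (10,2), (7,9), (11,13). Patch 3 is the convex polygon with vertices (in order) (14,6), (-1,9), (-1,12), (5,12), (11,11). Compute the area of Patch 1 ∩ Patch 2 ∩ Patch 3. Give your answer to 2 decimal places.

5.20

The intersection is the polygon with vertices (10.636,9), (10.429,6.714), (8,7.2), (8,9).
By the shoelace formula its area is 5.20.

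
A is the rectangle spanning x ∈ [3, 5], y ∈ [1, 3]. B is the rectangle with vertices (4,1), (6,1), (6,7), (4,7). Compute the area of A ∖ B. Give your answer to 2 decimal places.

|A∩B|: x∈[4,5], y∈[1,3] → 1·2 = 2.
|A| = 4.
|A ∖ B| = |A| − |A∩B| = 4 − 2 = 2.00.

2.00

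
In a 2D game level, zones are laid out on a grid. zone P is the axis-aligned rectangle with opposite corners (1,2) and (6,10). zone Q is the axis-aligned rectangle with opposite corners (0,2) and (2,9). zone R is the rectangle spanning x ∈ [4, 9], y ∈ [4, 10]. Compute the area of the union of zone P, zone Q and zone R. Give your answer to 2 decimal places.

65.00

By inclusion–exclusion:
Individual areas: |zone P| = 40, |zone Q| = 14, |zone R| = 30.
|zone P∩zone Q|: x∈[1,2], y∈[2,9] → 1·7 = 7.
|zone P∩zone R|: x∈[4,6], y∈[4,10] → 2·6 = 12.
|zone Q∩zone R| = 0 (no overlap).
|zone P∩zone Q∩zone R| = 0.
|zone P ∪ zone Q ∪ zone R| = 84 − 19 + 0 = 65.00.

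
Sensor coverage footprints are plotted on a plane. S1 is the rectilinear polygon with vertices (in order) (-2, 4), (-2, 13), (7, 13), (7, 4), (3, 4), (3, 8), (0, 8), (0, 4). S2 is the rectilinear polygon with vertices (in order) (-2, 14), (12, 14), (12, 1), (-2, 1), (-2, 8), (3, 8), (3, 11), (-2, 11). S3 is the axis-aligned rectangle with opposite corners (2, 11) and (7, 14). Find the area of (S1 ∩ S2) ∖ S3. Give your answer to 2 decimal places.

44.00

|S1 ∩ S2| = 54.
|(S1 ∩ S2) ∩ S3| = 10.
|(S1 ∩ S2) ∖ S3| = 54 − 10 = 44.00.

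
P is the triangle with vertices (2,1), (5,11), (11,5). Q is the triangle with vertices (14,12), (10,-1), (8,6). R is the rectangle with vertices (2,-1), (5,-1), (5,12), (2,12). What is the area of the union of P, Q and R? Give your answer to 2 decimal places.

87.19

By inclusion–exclusion:
Individual areas: |P| = 39, |Q| = 27, |R| = 39.
|P∩Q| = 4.8099.
|P∩R| = 13.
|Q∩R| = 0.
|P∩Q∩R| = 0.
|P ∪ Q ∪ R| = 105 − 17.8099 + 0 = 87.19.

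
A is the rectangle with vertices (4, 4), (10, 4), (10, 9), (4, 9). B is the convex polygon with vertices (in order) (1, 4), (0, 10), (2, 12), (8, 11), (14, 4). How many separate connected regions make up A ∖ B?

A ∖ B is a single connected region.

1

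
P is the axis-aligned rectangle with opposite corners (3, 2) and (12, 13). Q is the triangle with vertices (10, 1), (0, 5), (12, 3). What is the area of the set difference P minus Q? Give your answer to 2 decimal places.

|P| = 99, |P∩Q| = 11.2.
|P ∖ Q| = |P| − |P∩Q| = 99 − 11.2 = 87.80.

87.80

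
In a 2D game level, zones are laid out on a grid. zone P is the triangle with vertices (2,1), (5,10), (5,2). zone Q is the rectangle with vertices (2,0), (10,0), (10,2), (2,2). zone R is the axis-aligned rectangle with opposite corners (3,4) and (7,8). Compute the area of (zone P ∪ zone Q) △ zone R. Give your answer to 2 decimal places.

|zone P ∪ zone Q| = 26.6667.
|(zone P ∪ zone Q) ∩ zone R| = 5.3333.
|(zone P ∪ zone Q) △ zone R| = 26.6667 + 16 − 10.6667 = 32.00.

32.00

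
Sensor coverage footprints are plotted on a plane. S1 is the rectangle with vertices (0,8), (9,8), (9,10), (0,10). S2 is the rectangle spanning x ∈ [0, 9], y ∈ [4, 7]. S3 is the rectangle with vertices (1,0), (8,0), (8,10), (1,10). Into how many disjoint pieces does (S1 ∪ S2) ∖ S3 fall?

4

(S1 ∪ S2) ∖ S3 splits into 4 disjoint pieces (area 2, area 2, area 3, area 3).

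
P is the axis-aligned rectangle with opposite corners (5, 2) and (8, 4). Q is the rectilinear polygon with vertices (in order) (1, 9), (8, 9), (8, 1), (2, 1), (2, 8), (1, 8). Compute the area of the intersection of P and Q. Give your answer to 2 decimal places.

The intersection is the polygon with vertices (8,2), (5,2), (5,4), (8,4).
By the shoelace formula its area is 6.00.

6.00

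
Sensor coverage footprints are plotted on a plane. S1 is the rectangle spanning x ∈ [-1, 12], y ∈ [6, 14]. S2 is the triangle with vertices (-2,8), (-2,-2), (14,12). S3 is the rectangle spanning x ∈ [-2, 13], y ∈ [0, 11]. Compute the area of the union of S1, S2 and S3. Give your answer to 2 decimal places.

207.21

By inclusion–exclusion:
Individual areas: |S1| = 104, |S2| = 80, |S3| = 165.
|S1∩S2| = 40.0536.
|S1∩S3|: x∈[-1,12], y∈[6,11] → 13·5 = 65.
|S2∩S3| = 76.2857.
|S1∩S2∩S3| = 39.5536.
|S1 ∪ S2 ∪ S3| = 349 − 181.3393 + 39.5536 = 207.21.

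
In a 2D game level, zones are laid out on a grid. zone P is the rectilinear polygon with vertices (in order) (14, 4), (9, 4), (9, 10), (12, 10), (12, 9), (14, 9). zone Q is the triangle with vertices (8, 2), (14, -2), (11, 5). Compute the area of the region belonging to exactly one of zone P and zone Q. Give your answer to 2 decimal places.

|zone P| = 28, |zone Q| = 15, |zone P∩zone Q| = 0.7143.
|zone P △ zone Q| = |zone P| + |zone Q| − 2·|zone P∩zone Q| = 28 + 15 − 1.4286 = 41.57.

41.57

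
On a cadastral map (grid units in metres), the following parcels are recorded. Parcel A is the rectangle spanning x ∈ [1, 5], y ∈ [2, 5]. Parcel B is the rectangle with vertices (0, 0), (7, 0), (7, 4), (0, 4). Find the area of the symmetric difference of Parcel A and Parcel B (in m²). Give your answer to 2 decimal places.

|Parcel A∩Parcel B|: x∈[1,5], y∈[2,4] → 4·2 = 8.
|Parcel A △ Parcel B| = |Parcel A| + |Parcel B| − 2·|Parcel A∩Parcel B| = 12 + 28 − 16 = 24.00.

24.00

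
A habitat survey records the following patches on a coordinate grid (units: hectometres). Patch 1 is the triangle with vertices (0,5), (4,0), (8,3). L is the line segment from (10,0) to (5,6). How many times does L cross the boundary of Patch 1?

The segment meets the boundary at (7.368,3.158), (7.692,2.769).

2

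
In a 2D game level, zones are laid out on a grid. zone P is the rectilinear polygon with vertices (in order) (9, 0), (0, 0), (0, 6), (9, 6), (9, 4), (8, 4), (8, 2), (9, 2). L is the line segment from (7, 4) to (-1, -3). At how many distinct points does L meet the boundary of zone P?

1

The segment meets the boundary at (2.429,0).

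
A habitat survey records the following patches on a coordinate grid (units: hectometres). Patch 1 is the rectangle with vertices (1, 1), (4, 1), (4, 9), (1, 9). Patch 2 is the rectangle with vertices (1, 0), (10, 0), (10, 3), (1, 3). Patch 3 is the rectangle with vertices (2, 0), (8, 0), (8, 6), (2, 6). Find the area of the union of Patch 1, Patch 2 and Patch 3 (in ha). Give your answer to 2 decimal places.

57.00

By inclusion–exclusion:
Individual areas: |Patch 1| = 24, |Patch 2| = 27, |Patch 3| = 36.
|Patch 1∩Patch 2|: x∈[1,4], y∈[1,3] → 3·2 = 6.
|Patch 1∩Patch 3|: x∈[2,4], y∈[1,6] → 2·5 = 10.
|Patch 2∩Patch 3|: x∈[2,8], y∈[0,3] → 6·3 = 18.
|Patch 1∩Patch 2∩Patch 3| = 4.
|Patch 1 ∪ Patch 2 ∪ Patch 3| = 87 − 34 + 4 = 57.00.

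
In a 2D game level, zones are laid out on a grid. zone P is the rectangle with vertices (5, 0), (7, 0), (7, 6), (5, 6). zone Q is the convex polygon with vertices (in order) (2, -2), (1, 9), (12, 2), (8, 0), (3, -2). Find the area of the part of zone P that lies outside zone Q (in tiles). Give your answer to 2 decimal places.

0.53

|zone P| = 12, |zone P∩zone Q| = 11.474.
|zone P ∖ zone Q| = |zone P| − |zone P∩zone Q| = 12 − 11.474 = 0.53.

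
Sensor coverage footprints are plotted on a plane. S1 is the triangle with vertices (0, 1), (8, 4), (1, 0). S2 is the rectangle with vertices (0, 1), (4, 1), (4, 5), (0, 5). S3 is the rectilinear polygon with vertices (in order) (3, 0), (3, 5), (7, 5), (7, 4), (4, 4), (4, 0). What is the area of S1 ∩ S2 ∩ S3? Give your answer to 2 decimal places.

The intersection is the polygon with vertices (4,1.714), (3,1.143), (3,2.125), (4,2.5).
By the shoelace formula its area is 0.88.

0.88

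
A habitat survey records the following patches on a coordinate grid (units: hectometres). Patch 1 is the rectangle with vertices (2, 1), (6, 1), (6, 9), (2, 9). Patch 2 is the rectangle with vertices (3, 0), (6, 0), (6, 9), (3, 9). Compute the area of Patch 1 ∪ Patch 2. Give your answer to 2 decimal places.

By inclusion–exclusion:
Individual areas: |Patch 1| = 32, |Patch 2| = 27.
|Patch 1∩Patch 2|: x∈[3,6], y∈[1,9] → 3·8 = 24.
|Patch 1 ∪ Patch 2| = 59 − 24 = 35.00.

35.00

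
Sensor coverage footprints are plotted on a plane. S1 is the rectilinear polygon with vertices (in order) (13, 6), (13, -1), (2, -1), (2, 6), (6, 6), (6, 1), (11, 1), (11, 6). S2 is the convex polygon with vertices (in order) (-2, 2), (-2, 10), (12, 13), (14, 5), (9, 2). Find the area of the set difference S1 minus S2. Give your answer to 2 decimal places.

31.60

|S1| = 52, |S1∩S2| = 20.4.
|S1 ∖ S2| = |S1| − |S1∩S2| = 52 − 20.4 = 31.60.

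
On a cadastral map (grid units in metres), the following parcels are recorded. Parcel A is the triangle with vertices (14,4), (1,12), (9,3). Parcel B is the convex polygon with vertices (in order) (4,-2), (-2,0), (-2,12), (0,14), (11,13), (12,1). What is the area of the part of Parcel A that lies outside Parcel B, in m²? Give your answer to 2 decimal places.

2.14

|Parcel A| = 26.5, |Parcel A∩Parcel B| = 24.3602.
|Parcel A ∖ Parcel B| = |Parcel A| − |Parcel A∩Parcel B| = 26.5 − 24.3602 = 2.14.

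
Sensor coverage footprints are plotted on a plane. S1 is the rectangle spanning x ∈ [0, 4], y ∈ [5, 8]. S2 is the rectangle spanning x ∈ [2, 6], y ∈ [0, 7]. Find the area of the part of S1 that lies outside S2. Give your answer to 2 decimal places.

|S1∩S2|: x∈[2,4], y∈[5,7] → 2·2 = 4.
|S1| = 12.
|S1 ∖ S2| = |S1| − |S1∩S2| = 12 − 4 = 8.00.

8.00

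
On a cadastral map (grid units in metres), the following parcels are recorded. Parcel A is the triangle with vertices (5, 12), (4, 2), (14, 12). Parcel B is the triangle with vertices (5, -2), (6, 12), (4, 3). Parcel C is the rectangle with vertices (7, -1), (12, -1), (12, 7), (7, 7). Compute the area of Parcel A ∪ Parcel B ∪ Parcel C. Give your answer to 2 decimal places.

By inclusion–exclusion:
Individual areas: |Parcel A| = 45, |Parcel B| = 9.5, |Parcel C| = 40.
|Parcel A∩Parcel B| = 6.3976.
|Parcel A∩Parcel C| = 2.
|Parcel B∩Parcel C| = 0.
|Parcel A∩Parcel B∩Parcel C| = 0.
|Parcel A ∪ Parcel B ∪ Parcel C| = 94.5 − 8.3976 + 0 = 86.10.

86.10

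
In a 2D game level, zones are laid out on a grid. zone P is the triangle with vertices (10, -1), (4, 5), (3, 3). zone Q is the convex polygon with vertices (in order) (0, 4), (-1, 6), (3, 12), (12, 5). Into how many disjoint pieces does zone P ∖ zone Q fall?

zone P ∖ zone Q is a single connected region.

1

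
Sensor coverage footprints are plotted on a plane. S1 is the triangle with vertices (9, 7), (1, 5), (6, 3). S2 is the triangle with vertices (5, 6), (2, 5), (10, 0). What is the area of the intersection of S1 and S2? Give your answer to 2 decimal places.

6.98

The intersection is the polygon with vertices (6,3), (3.778,3.889), (2,5), (5,6), (6.71,3.947).
By the shoelace formula its area is 6.98.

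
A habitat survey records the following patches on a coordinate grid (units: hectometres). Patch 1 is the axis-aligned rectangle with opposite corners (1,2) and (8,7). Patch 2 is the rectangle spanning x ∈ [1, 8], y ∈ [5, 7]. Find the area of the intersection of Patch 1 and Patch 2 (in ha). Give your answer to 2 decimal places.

|Patch 1∩Patch 2|: x∈[1,8], y∈[5,7] → 7·2 = 14.

14.00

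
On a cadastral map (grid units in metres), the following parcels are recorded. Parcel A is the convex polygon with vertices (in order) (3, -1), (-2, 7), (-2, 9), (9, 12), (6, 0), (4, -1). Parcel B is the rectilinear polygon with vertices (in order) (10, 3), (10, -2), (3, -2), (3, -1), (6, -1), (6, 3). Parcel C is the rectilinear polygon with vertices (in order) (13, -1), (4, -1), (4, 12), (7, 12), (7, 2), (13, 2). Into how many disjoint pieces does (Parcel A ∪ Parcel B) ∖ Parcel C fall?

(Parcel A ∪ Parcel B) ∖ Parcel C splits into 3 disjoint pieces (area 51.9091, area 7.4545, area 3).

3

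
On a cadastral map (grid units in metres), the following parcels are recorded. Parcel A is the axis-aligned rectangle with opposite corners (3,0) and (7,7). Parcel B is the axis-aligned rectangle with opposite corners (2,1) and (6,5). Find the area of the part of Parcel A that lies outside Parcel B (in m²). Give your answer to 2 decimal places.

16.00

|Parcel A∩Parcel B|: x∈[3,6], y∈[1,5] → 3·4 = 12.
|Parcel A| = 28.
|Parcel A ∖ Parcel B| = |Parcel A| − |Parcel A∩Parcel B| = 28 − 12 = 16.00.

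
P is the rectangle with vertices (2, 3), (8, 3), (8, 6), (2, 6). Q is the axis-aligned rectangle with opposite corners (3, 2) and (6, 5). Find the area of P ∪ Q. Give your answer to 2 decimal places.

21.00

By inclusion–exclusion:
Individual areas: |P| = 18, |Q| = 9.
|P∩Q|: x∈[3,6], y∈[3,5] → 3·2 = 6.
|P ∪ Q| = 27 − 6 = 21.00.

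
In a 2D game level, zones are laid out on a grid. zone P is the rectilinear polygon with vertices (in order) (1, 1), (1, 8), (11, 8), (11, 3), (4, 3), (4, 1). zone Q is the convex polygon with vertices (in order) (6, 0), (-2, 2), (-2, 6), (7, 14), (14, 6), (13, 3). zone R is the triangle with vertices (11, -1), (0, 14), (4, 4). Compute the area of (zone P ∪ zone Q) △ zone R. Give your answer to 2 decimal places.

121.02

|zone P ∪ zone Q| = 137.125.
|(zone P ∪ zone Q) ∩ zone R| = 20.5525.
|(zone P ∪ zone Q) △ zone R| = 137.125 + 25 − 41.1051 = 121.02.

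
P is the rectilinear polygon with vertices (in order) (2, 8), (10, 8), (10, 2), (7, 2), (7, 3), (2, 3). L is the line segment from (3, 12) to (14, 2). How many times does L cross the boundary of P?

2

The segment meets the boundary at (10,5.636), (7.4,8).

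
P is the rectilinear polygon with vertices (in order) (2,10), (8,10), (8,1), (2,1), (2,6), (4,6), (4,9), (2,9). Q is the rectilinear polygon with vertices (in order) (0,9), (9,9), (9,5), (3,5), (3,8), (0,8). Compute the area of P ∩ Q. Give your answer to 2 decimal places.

17.00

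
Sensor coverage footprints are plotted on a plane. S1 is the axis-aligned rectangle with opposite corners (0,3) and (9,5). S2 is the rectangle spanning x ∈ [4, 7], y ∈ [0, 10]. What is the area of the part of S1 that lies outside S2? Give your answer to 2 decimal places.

|S1∩S2|: x∈[4,7], y∈[3,5] → 3·2 = 6.
|S1| = 18.
|S1 ∖ S2| = |S1| − |S1∩S2| = 18 − 6 = 12.00.

12.00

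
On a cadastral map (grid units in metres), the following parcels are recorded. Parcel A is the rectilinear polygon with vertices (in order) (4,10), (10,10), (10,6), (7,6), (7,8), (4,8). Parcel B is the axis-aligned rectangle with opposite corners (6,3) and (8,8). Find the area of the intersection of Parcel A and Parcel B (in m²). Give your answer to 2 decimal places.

2.00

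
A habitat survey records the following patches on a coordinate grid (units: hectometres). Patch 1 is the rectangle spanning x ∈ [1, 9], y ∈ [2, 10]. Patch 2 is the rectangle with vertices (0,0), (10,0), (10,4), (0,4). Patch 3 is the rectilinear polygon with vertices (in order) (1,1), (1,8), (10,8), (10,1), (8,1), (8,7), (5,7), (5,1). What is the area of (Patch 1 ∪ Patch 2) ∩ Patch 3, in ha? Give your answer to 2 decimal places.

41.00

|Patch 1 ∪ Patch 2| = 88.
|(Patch 1 ∪ Patch 2) ∩ Patch 3| = 41.00.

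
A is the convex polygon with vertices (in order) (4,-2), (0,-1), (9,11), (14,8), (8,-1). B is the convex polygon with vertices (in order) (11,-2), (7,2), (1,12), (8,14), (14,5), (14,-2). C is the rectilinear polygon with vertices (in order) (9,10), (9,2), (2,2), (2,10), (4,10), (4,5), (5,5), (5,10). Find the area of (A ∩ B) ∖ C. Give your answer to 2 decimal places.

25.09

|A ∩ B| = 46.7185.
|(A ∩ B) ∩ C| = 21.625.
|(A ∩ B) ∖ C| = 46.7185 − 21.625 = 25.09.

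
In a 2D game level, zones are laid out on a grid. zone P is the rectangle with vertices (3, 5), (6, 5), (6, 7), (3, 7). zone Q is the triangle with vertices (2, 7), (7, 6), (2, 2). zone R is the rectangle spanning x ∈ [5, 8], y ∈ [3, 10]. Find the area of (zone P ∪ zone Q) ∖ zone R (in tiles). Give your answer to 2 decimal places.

11.30

|zone P ∪ zone Q| = 14.025.
|(zone P ∪ zone Q) ∩ zone R| = 2.725.
|(zone P ∪ zone Q) ∖ zone R| = 14.025 − 2.725 = 11.30.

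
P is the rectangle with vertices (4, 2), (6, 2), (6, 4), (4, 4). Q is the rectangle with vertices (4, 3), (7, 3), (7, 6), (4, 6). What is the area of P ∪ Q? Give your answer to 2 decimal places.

By inclusion–exclusion:
Individual areas: |P| = 4, |Q| = 9.
|P∩Q|: x∈[4,6], y∈[3,4] → 2·1 = 2.
|P ∪ Q| = 13 − 2 = 11.00.

11.00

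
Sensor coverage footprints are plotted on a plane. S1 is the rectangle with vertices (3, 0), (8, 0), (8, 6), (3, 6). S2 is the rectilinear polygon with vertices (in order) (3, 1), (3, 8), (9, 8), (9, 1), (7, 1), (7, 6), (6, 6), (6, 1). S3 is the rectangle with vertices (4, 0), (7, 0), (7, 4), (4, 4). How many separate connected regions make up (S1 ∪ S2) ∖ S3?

(S1 ∪ S2) ∖ S3 is a single connected region.

1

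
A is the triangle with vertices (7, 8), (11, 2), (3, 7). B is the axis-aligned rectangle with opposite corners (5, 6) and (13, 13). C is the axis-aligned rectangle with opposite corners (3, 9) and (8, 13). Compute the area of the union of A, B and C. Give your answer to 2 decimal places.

73.17

By inclusion–exclusion:
Individual areas: |A| = 14, |B| = 56, |C| = 20.
|A∩B| = 4.8333.
|A∩C| = 0.
|B∩C|: x∈[5,8], y∈[9,13] → 3·4 = 12.
|A∩B∩C| = 0.
|A ∪ B ∪ C| = 90 − 16.8333 + 0 = 73.17.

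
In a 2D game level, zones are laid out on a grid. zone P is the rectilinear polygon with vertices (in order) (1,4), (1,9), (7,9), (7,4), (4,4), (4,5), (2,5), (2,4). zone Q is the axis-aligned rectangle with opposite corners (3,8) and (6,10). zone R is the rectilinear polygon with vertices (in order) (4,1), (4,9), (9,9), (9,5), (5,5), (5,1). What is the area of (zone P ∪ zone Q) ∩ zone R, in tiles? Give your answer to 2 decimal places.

The region (zone P ∪ zone Q) ∩ zone R is the polygon with vertices (7,9), (7,5), (5,5), (5,4), (4,4), (4,5), (4,9), (6,9).
By the shoelace formula its area is 13.00.

13.00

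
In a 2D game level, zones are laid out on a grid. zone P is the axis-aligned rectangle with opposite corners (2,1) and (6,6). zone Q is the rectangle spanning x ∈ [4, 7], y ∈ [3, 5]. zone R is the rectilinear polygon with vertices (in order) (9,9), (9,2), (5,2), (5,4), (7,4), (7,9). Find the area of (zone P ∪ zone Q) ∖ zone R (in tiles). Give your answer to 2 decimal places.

|zone P ∪ zone Q| = 22.
|(zone P ∪ zone Q) ∩ zone R| = 3.
|(zone P ∪ zone Q) ∖ zone R| = 22 − 3 = 19.00.

19.00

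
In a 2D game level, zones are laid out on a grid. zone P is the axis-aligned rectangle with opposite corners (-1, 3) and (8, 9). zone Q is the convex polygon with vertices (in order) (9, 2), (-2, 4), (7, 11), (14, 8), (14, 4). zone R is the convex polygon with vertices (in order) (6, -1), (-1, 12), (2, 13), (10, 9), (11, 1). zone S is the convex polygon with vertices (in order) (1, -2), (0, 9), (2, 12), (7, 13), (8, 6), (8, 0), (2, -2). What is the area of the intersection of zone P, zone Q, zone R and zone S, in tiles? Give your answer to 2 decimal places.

The intersection is the polygon with vertices (3.846,3), (1.741,6.91), (4.429,9), (7.571,9), (8,6), (8,3).
By the shoelace formula its area is 29.99.

29.99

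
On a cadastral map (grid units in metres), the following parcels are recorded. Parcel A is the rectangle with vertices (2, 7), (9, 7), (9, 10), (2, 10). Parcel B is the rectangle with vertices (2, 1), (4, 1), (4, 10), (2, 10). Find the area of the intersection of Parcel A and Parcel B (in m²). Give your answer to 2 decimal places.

6.00

|Parcel A∩Parcel B|: x∈[2,4], y∈[7,10] → 2·3 = 6.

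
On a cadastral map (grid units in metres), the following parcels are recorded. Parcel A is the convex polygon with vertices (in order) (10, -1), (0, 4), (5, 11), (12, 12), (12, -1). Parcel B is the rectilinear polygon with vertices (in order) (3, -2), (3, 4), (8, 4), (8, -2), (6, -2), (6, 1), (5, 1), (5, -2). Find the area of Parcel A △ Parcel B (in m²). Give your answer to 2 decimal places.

|Parcel A| = 105, |Parcel B| = 27, |Parcel A∩Parcel B| = 13.75.
|Parcel A △ Parcel B| = |Parcel A| + |Parcel B| − 2·|Parcel A∩Parcel B| = 105 + 27 − 27.5 = 104.50.

104.50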